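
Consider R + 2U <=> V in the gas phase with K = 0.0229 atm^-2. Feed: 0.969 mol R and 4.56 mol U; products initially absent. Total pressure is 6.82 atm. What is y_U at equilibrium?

Let X = conversion of R (basis 0.969 mol R); extent of reaction ξ = 0.969X.
Mole table: n_R = 0.969 − 0.969X; n_U = 4.56 − 1.94X; n_V = 0.969X.
n_T = Σnᵢ = 5.53 − 1.94X.
y_i = n_i/n_T, p_i = y_i·P. K = p_V / (p_R p_U^2).
Substituting and setting equal to 0.0229 atm^-2 gives a polynomial in X; the root in (0,1) is X = 0.403.
Then n_U = 3.78, n_T = 4.75, so y_U = 0.796.

y_U = 0.796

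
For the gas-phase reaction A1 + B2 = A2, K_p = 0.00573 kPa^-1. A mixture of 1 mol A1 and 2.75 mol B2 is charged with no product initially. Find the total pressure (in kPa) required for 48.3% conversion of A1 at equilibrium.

Basis: 1 mol A1 initially; let X = conversion of A1. Extent ξ = X.
Species balance: n_A1 = 1 − X; n_B2 = 2.75 − X; n_A2 = X.
Summing: n_T = 3.75 − X.
K_p = p_A2 / (p_A1 p_B2) with p_i = (n_i/n_T)·P.
At X = 0.483: the mole-fraction product g(X) = Π y_i^ν_i = 1.346. Since K_p = g(X)·P^{-1}, P = (g/K_p)^(1/1) = (1.346/0.00573)^(1/1) = 235 kPa.

P = 235 kPa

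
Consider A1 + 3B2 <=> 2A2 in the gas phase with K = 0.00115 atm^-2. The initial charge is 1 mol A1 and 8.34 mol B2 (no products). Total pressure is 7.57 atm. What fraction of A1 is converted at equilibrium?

Let X = conversion of A1 (basis 1 mol A1); extent of reaction ξ = X.
Moles: n_A1 = 1 − X; n_B2 = 8.34 − 3X; n_A2 = 2X.
Summing: n_T = 9.34 − 2X.
Mole fractions y_i = n_i/n_T; K = p_A2^2 / (p_A1 p_B2^3) with p_i = y_i·P.
This yields a degree-4 equation in X; solving on (0,1), X = 0.260.

X = 0.260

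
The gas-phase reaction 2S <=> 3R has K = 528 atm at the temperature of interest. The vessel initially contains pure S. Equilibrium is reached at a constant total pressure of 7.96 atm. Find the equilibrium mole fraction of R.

Let X = conversion of S (basis 1 mol S); extent of reaction ξ = 0.5X.
Species balance: n_S = 1 − X; n_R = 1.5X.
n_T = Σnᵢ = 1 + 0.5X.
With p_i = (n_i/n_T)P, K = p_R^3 / (p_S^2).
This yields a degree-3 equation in X; solving on (0,1), X = 0.852.
Then n_R = 1.28, n_T = 1.43, so y_R = 0.896.

y_R = 0.896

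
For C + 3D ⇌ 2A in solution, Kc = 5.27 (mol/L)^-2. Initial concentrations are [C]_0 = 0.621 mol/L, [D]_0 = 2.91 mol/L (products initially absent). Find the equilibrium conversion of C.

Let X = conversion of C; extent ξ = 0.621·X mol/L.
Concentrations: [C] = 0.621 − 0.621X; [D] = 2.91 − 1.86X; [A] = 1.24X.
Kc = [A]^2 / ([C] [D]^3).
Solving Kc = 5.27 for X ∈ (0,1): X = 0.852.

X = 0.852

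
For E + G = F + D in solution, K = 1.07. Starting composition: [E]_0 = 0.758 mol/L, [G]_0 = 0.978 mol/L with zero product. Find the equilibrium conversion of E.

X = 0.573

Let X = conversion of E; extent ξ = 0.758·X mol/L.
Concentrations: [E] = 0.758 − 0.758X; [G] = 0.978 − 0.758X; [F] = 0.758X; [D] = 0.758X.
K = [F] [D] / ([E] [G]).
This equals 1.07 at X = 0.573 (the root in 0 < X < 1).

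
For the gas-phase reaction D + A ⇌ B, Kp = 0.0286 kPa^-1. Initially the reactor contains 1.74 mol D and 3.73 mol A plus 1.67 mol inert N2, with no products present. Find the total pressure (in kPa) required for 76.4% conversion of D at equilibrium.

P = 274 kPa

Take 1.74 mol D as basis and let X be its fractional conversion, so ξ = 1.74X.
Moles: n_D = 1.74 − 1.74X; n_A = 3.73 − 1.74X; n_B = 1.74X; n_I = 1.67 (inert).
Summing: n_T = 7.14 − 1.74X.
Kp = p_B / (p_D p_A) with p_i = (n_i/n_T)·P.
At X = 0.764: the mole-fraction product g(X) = Π y_i^ν_i = 7.836. Since Kp = g(X)·P^{-1}, P = (g/Kp)^(1/1) = (7.836/0.0286)^(1/1) = 274 kPa.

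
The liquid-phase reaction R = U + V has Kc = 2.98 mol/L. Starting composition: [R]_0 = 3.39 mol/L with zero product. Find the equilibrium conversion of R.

X = 0.596

Let X = conversion of R; extent ξ = 3.39·X mol/L.
Concentrations: [R] = 3.39 − 3.39X; [U] = 3.39X; [V] = 3.39X.
Kc = [U] [V] / ([R]).
Solving Kc = 2.98 for X ∈ (0,1): X = 0.596.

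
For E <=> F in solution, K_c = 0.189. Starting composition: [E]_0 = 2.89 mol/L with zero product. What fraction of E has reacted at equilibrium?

Let X = conversion of E; extent ξ = 2.89·X mol/L.
Concentrations: [E] = 2.89 − 2.89X; [F] = 2.89X.
K_c = [F] / ([E]).
Equating to 0.189: the physical root is X = 0.159.

X = 0.159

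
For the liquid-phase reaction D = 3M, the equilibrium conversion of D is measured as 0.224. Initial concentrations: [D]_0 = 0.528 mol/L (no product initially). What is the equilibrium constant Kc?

Kc = 0.109 (mol/L)^2

Let X = conversion of D.
Concentrations: [D] = 0.528 − 0.528X; [M] = 1.58X.
At X = 0.224: [D] = 0.41, [M] = 0.355.
Kc = [M]^3 / ([D]) = 0.109 (mol/L)^2.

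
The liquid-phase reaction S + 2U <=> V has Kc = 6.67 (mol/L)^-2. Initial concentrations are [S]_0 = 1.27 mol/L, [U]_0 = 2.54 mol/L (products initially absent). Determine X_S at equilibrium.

X = 0.742

Let X = conversion of S; extent ξ = 1.27·X mol/L.
Concentrations: [S] = 1.27 − 1.27X; [U] = 2.54 − 2.54X; [V] = 1.27X.
Kc = [V] / ([S] [U]^2).
Solving Kc = 6.67 for X ∈ (0,1): X = 0.742.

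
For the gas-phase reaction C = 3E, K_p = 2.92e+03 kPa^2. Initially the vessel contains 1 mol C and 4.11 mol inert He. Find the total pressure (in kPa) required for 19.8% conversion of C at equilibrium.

Let X = conversion of C (basis 1 mol C); extent of reaction ξ = X.
At extent ξ: n_C = 1 − X; n_E = 3X; n_I = 4.11 (inert).
Total moles n_T = 5.11 + 2X.
K_p = p_E^3 / (p_C) with p_i = (n_i/n_T)·P.
At X = 0.198: the mole-fraction product g(X) = Π y_i^ν_i = 0.00862. Since K_p = g(X)·P^{2}, P = (K_p/g)^(1/2) = (2.92e+03/0.00862)^(1/2) = 582 kPa.

P = 582 kPa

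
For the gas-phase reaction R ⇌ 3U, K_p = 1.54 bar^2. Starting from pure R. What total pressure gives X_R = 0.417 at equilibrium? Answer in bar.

P = 1.24 bar

Basis: 1 mol R initially; let X = conversion of R. Extent ξ = X.
Moles: n_R = 1 − X; n_U = 3X.
Summing: n_T = 1 + 2X.
K_p = p_U^3 / (p_R) with p_i = (n_i/n_T)·P.
At X = 0.417: the mole-fraction product g(X) = Π y_i^ν_i = 0.9984. Since K_p = g(X)·P^{2}, P = (K_p/g)^(1/2) = (1.54/0.9984)^(1/2) = 1.24 bar.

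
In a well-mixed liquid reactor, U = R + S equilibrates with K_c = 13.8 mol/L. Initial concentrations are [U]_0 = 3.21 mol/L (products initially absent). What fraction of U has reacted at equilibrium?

Let X = conversion of U; extent ξ = 3.21·X mol/L.
Concentrations: [U] = 3.21 − 3.21X; [R] = 3.21X; [S] = 3.21X.
K_c = [R] [S] / ([U]).
Equating to 13.8 mol/L: the physical root is X = 0.837.

X = 0.837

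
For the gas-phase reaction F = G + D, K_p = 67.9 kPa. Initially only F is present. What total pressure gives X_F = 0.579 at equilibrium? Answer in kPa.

Basis: 1 mol F initially; let X = conversion of F. Extent ξ = X.
Species balance: n_F = 1 − X; n_G = X; n_D = X.
Summing: n_T = 1 + X.
K_p = p_G p_D / (p_F) with p_i = (n_i/n_T)·P.
At X = 0.579: the mole-fraction product g(X) = Π y_i^ν_i = 0.5043. Since K_p = g(X)·P^{1}, P = (K_p/g)^(1/1) = (67.9/0.5043)^(1/1) = 135 kPa.

P = 135 kPa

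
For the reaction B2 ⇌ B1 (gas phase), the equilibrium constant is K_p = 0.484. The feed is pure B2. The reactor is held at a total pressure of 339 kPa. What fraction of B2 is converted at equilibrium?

X = 0.326

Let X = conversion of B2 (basis 1 mol B2); extent of reaction ξ = X.
Mole table: n_B2 = 1 − X; n_B1 = X.
Total moles n_T = 1 (Δν = 0, constant).
Mole fractions y_i = n_i/n_T; K_p = p_B1 / (p_B2) with p_i = y_i·P.
This yields a degree-1 equation in X; solving on (0,1), X = 0.326.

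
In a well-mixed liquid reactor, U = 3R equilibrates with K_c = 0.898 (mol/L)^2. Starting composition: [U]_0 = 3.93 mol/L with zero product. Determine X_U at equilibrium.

Let X = conversion of U; extent ξ = 3.93·X mol/L.
Concentrations: [U] = 3.93 − 3.93X; [R] = 11.8X.
K_c = [R]^3 / ([U]).
This equals 0.898 at X = 0.124 (the root in 0 < X < 1).

X = 0.124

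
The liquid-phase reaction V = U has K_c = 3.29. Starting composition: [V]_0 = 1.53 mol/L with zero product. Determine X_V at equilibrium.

X = 0.767

Let X = conversion of V; extent ξ = 1.53·X mol/L.
Concentrations: [V] = 1.53 − 1.53X; [U] = 1.53X.
K_c = [U] / ([V]).
Solving K_c = 3.29 for X ∈ (0,1): X = 0.767.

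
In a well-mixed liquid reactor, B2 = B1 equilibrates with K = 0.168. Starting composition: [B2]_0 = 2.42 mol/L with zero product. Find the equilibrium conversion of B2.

Let X = conversion of B2; extent ξ = 2.42·X mol/L.
Concentrations: [B2] = 2.42 − 2.42X; [B1] = 2.42X.
K = [B1] / ([B2]).
Setting equal to 0.168 and solving for X on (0,1) gives X = 0.144.

X = 0.144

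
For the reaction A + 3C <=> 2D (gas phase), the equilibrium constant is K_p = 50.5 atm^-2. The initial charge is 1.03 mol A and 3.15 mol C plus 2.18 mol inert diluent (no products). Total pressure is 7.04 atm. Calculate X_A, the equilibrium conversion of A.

Take 1.03 mol A as basis and let X be its fractional conversion, so ξ = 1.03X.
Moles: n_A = 1.03 − 1.03X; n_C = 3.15 − 3.09X; n_D = 2.06X; n_I = 2.18 (inert).
Total moles n_T = 6.36 − 2.06X.
y_i = n_i/n_T, p_i = y_i·P. K_p = p_D^2 / (p_A p_C^3).
Equating to 50.5 atm^-2 and solving on 0 < X < 1: X = 0.844.

X = 0.844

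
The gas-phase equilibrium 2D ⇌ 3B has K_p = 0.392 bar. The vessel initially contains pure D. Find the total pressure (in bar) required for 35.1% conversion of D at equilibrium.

P = 1.33 bar

Basis: 1 mol D initially; let X = conversion of D. Extent ξ = 0.5X.
Species balance: n_D = 1 − X; n_B = 1.5X.
Summing: n_T = 1 + 0.5X.
K_p = p_B^3 / (p_D^2) with p_i = (n_i/n_T)·P.
At X = 0.351: the mole-fraction product g(X) = Π y_i^ν_i = 0.2948. Since K_p = g(X)·P^{1}, P = (K_p/g)^(1/1) = (0.392/0.2948)^(1/1) = 1.33 bar.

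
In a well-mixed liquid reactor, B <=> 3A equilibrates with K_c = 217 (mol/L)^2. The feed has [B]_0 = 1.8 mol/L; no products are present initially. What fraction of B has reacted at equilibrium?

X = 0.796

Let X = conversion of B; extent ξ = 1.8·X mol/L.
Concentrations: [B] = 1.8 − 1.8X; [A] = 5.4X.
K_c = [A]^3 / ([B]).
This equals 217 at X = 0.796 (the root in 0 < X < 1).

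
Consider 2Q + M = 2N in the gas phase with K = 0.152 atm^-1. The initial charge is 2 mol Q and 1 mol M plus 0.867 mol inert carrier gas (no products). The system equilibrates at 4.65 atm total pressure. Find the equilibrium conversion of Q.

X = 0.274

Basis: 2 mol Q initially; let X = conversion of Q. Extent ξ = X.
At extent ξ: n_Q = 2 − 2X; n_M = 1 − X; n_N = 2X; n_I = 0.867 (inert).
Summing: n_T = 3.87 − X.
Mole fractions y_i = n_i/n_T; K = p_N^2 / (p_Q^2 p_M) with p_i = y_i·P.
This yields a degree-3 equation in X; solving on (0,1), X = 0.274.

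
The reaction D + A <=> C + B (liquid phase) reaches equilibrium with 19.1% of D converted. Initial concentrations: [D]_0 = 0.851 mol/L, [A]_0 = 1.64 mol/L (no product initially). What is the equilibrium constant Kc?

Let X = conversion of D.
Concentrations: [D] = 0.851 − 0.851X; [A] = 1.64 − 0.851X; [C] = 0.851X; [B] = 0.851X.
At X = 0.191: [D] = 0.688, [A] = 1.48, [C] = 0.163, [B] = 0.163.
Kc = [C] [B] / ([D] [A]) = 0.026.

Kc = 0.026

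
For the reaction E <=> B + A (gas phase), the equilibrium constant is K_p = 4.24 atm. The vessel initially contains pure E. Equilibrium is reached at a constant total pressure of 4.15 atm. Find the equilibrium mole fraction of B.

Let X = conversion of E (basis 1 mol E); extent of reaction ξ = X.
At extent ξ: n_E = 1 − X; n_B = X; n_A = X.
Total moles n_T = 1 + X.
y_i = n_i/n_T, p_i = y_i·P. K_p = p_B p_A / (p_E).
Equating to 4.24 atm and solving on 0 < X < 1: X = 0.711.
Then n_B = 0.711, n_T = 1.71, so y_B = 0.416.

y_B = 0.416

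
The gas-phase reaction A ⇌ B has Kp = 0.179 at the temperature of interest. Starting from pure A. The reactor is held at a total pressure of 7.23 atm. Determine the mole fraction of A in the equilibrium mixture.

Let X = conversion of A (basis 1 mol A); extent of reaction ξ = X.
Moles: n_A = 1 − X; n_B = X.
Since Δν = 0, n_T = 1 throughout.
Mole fractions y_i = n_i/n_T; Kp = p_B / (p_A) with p_i = y_i·P.
Setting this equal to 0.179 and taking the physical root (0 < X < 1) gives X = 0.152.
Then n_A = 0.848, n_T = 1, so y_A = 0.848.

y_A = 0.848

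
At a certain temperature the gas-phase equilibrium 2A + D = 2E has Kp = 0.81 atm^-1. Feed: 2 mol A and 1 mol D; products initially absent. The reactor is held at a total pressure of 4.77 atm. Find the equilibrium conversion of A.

Take 2 mol A as basis and let X be its fractional conversion, so ξ = X.
At extent ξ: n_A = 2 − 2X; n_D = 1 − X; n_E = 2X.
Summing: n_T = 3 − X.
With p_i = (n_i/n_T)P, Kp = p_E^2 / (p_A^2 p_D).
Equating to 0.81 atm^-1 and solving on 0 < X < 1: X = 0.473.

X = 0.473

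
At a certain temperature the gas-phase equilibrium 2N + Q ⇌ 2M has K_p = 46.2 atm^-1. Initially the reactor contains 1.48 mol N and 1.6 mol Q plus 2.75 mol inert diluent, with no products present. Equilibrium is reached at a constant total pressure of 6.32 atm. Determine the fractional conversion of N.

X = 0.880

Let X = conversion of N (basis 1.48 mol N); extent of reaction ξ = 0.74X.
Species balance: n_N = 1.48 − 1.48X; n_Q = 1.6 − 0.74X; n_M = 1.48X; n_I = 2.75 (inert).
Total moles n_T = 5.83 − 0.74X.
Mole fractions y_i = n_i/n_T; K_p = p_M^2 / (p_N^2 p_Q) with p_i = y_i·P.
This yields a degree-3 equation in X; solving on (0,1), X = 0.880.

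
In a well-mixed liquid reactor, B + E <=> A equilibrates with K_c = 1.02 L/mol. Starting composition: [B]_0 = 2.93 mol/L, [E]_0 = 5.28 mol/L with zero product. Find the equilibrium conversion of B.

Let X = conversion of B; extent ξ = 2.93·X mol/L.
Concentrations: [B] = 2.93 − 2.93X; [E] = 5.28 − 2.93X; [A] = 2.93X.
K_c = [A] / ([B] [E]).
Solving K_c = 1.02 for X ∈ (0,1): X = 0.757.

X = 0.757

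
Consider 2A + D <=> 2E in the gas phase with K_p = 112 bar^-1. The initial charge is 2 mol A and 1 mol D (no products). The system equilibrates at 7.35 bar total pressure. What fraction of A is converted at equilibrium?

X = 0.875

Let X = conversion of A (basis 2 mol A); extent of reaction ξ = X.
At extent ξ: n_A = 2 − 2X; n_D = 1 − X; n_E = 2X.
n_T = Σnᵢ = 3 − X.
Mole fractions y_i = n_i/n_T; K_p = p_E^2 / (p_A^2 p_D) with p_i = y_i·P.
Substituting and setting equal to 112 bar^-1 gives a polynomial in X; the root in (0,1) is X = 0.875.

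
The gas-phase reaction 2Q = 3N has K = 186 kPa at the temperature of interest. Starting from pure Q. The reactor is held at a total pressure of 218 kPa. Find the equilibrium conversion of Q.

Let X = conversion of Q (basis 1 mol Q); extent of reaction ξ = 0.5X.
Species balance: n_Q = 1 − X; n_N = 1.5X.
Summing: n_T = 1 + 0.5X.
With p_i = (n_i/n_T)P, K = p_N^3 / (p_Q^2).
Equating to 186 kPa and solving on 0 < X < 1: X = 0.453.

X = 0.453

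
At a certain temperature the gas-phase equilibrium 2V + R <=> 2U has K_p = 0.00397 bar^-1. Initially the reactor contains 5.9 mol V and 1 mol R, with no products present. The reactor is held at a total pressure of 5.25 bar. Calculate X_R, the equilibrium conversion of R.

X = 0.144

Let X = conversion of R (basis 1 mol R); extent of reaction ξ = X.
Moles: n_V = 5.9 − 2X; n_R = 1 − X; n_U = 2X.
n_T = Σnᵢ = 6.9 − X.
With p_i = (n_i/n_T)P, K_p = p_U^2 / (p_V^2 p_R).
Equating to 0.00397 bar^-1 and solving on 0 < X < 1: X = 0.144.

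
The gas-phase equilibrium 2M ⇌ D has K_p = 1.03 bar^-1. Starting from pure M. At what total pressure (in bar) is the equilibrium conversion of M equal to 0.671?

Basis: 1 mol M initially; let X = conversion of M. Extent ξ = 0.5X.
Species balance: n_M = 1 − X; n_D = 0.5X.
n_T = Σnᵢ = 1 − 0.5X.
K_p = p_D / (p_M^2) with p_i = (n_i/n_T)·P.
At X = 0.671: the mole-fraction product g(X) = Π y_i^ν_i = 2.06. Since K_p = g(X)·P^{-1}, P = (g/K_p)^(1/1) = (2.06/1.03)^(1/1) = 2 bar.

P = 2 bar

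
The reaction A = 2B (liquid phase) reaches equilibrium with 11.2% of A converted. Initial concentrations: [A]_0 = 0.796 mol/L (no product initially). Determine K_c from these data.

Let X = conversion of A.
Concentrations: [A] = 0.796 − 0.796X; [B] = 1.59X.
At X = 0.112: [A] = 0.707, [B] = 0.178.
K_c = [B]^2 / ([A]) = 0.045 mol/L.

K_c = 0.045 mol/L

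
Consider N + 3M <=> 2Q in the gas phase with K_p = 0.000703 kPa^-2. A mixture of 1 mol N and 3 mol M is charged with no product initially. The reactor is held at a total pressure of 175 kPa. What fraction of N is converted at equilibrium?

X = 0.623

Let X = conversion of N (basis 1 mol N); extent of reaction ξ = X.
At extent ξ: n_N = 1 − X; n_M = 3 − 3X; n_Q = 2X.
n_T = Σnᵢ = 4 − 2X.
With p_i = (n_i/n_T)P, K_p = p_Q^2 / (p_N p_M^3).
Equating to 0.000703 kPa^-2 and solving on 0 < X < 1: X = 0.623.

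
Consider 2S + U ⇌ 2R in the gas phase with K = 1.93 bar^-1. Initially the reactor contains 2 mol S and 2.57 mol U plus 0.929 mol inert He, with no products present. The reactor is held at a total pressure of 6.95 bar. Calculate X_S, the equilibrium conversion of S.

Basis: 2 mol S initially; let X = conversion of S. Extent ξ = X.
Species balance: n_S = 2 − 2X; n_U = 2.57 − X; n_R = 2X; n_I = 0.929 (inert).
n_T = Σnᵢ = 5.5 − X.
Mole fractions y_i = n_i/n_T; K = p_R^2 / (p_S^2 p_U) with p_i = y_i·P.
Equating to 1.93 bar^-1 and solving on 0 < X < 1: X = 0.696.

X = 0.696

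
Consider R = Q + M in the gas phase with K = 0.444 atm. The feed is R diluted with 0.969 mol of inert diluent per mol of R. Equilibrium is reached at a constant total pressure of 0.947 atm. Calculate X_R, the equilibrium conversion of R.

Let X = conversion of R (basis 1 mol R); extent of reaction ξ = X.
Moles: n_R = 1 − X; n_Q = X; n_M = X; n_I = 0.969 (inert).
Summing: n_T = 1.97 + X.
Mole fractions y_i = n_i/n_T; K = p_Q p_M / (p_R) with p_i = y_i·P.
Equating to 0.444 atm and solving on 0 < X < 1: X = 0.653.

X = 0.653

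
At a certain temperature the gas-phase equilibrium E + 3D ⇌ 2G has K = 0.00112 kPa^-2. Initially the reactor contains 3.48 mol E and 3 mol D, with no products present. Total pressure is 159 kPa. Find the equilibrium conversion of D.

X = 0.710

Take 3 mol D as basis and let X be its fractional conversion, so ξ = X.
Moles: n_E = 3.48 − X; n_D = 3 − 3X; n_G = 2X.
Summing: n_T = 6.48 − 2X.
Mole fractions y_i = n_i/n_T; K = p_G^2 / (p_E p_D^3) with p_i = y_i·P.
This yields a degree-4 equation in X; solving on (0,1), X = 0.710.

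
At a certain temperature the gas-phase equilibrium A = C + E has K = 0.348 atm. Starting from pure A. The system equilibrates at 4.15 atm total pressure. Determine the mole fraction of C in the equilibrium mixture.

Let X = conversion of A (basis 1 mol A); extent of reaction ξ = X.
Species balance: n_A = 1 − X; n_C = X; n_E = X.
Total moles n_T = 1 + X.
With p_i = (n_i/n_T)P, K = p_C p_E / (p_A).
Substituting and setting equal to 0.348 atm gives a polynomial in X; the root in (0,1) is X = 0.278.
Then n_C = 0.278, n_T = 1.28, so y_C = 0.218.

y_C = 0.218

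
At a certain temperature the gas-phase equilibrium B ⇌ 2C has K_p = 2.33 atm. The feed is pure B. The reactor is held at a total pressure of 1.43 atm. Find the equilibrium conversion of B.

Take 1 mol B as basis and let X be its fractional conversion, so ξ = X.
At extent ξ: n_B = 1 − X; n_C = 2X.
Summing: n_T = 1 + X.
y_i = n_i/n_T, p_i = y_i·P. K_p = p_C^2 / (p_B).
This yields a degree-2 equation in X; solving on (0,1), X = 0.538.

X = 0.538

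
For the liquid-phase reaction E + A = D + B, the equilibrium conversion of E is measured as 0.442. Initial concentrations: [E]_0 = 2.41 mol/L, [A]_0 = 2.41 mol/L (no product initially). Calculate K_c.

Let X = conversion of E.
Concentrations: [E] = 2.41 − 2.41X; [A] = 2.41 − 2.41X; [D] = 2.41X; [B] = 2.41X.
At X = 0.442: [E] = 1.34, [A] = 1.34, [D] = 1.07, [B] = 1.07.
K_c = [D] [B] / ([E] [A]) = 0.627.

K_c = 0.627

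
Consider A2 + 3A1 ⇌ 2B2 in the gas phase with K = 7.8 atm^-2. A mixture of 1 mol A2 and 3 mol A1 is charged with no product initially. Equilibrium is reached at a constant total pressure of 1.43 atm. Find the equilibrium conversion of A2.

X = 0.598

Basis: 1 mol A2 initially; let X = conversion of A2. Extent ξ = X.
Moles: n_A2 = 1 − X; n_A1 = 3 − 3X; n_B2 = 2X.
n_T = Σnᵢ = 4 − 2X.
With p_i = (n_i/n_T)P, K = p_B2^2 / (p_A2 p_A1^3).
Substituting and setting equal to 7.8 atm^-2 gives a polynomial in X; the root in (0,1) is X = 0.598.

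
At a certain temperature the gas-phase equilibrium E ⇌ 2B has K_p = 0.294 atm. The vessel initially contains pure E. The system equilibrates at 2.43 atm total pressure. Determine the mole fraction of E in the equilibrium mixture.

y_E = 0.707

Take 1 mol E as basis and let X be its fractional conversion, so ξ = X.
Moles: n_E = 1 − X; n_B = 2X.
n_T = Σnᵢ = 1 + X.
With p_i = (n_i/n_T)P, K_p = p_B^2 / (p_E).
Substituting and setting equal to 0.294 atm gives a polynomial in X; the root in (0,1) is X = 0.171.
Then n_E = 0.829, n_T = 1.17, so y_E = 0.707.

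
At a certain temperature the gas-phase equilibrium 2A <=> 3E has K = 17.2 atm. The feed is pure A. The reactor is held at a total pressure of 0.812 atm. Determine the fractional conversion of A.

Basis: 1 mol A initially; let X = conversion of A. Extent ξ = 0.5X.
At extent ξ: n_A = 1 − X; n_E = 1.5X.
n_T = Σnᵢ = 1 + 0.5X.
Mole fractions y_i = n_i/n_T; K = p_E^3 / (p_A^2) with p_i = y_i·P.
Setting this equal to 17.2 atm and taking the physical root (0 < X < 1) gives X = 0.771.

X = 0.771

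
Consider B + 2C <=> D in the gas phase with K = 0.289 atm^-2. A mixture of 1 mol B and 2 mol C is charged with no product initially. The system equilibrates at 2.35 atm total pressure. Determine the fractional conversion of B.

Basis: 1 mol B initially; let X = conversion of B. Extent ξ = X.
Moles: n_B = 1 − X; n_C = 2 − 2X; n_D = X.
n_T = Σnᵢ = 3 − 2X.
y_i = n_i/n_T, p_i = y_i·P. K = p_D / (p_B p_C^2).
Equating to 0.289 atm^-2 and solving on 0 < X < 1: X = 0.341.

X = 0.341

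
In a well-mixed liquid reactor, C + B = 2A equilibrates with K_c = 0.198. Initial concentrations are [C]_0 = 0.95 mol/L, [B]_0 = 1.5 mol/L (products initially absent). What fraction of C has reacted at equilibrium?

Let X = conversion of C; extent ξ = 0.95·X mol/L.
Concentrations: [C] = 0.95 − 0.95X; [B] = 1.5 − 0.95X; [A] = 1.9X.
K_c = [A]^2 / ([C] [B]).
Setting equal to 0.198 and solving for X on (0,1) gives X = 0.227.

X = 0.227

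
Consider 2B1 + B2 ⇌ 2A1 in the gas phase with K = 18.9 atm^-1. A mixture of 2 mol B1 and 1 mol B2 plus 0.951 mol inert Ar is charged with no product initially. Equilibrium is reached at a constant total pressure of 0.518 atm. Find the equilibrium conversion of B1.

Take 2 mol B1 as basis and let X be its fractional conversion, so ξ = X.
At extent ξ: n_B1 = 2 − 2X; n_B2 = 1 − X; n_A1 = 2X; n_I = 0.951 (inert).
Total moles n_T = 3.95 − X.
y_i = n_i/n_T, p_i = y_i·P. K = p_A1^2 / (p_B1^2 p_B2).
Setting this equal to 18.9 atm^-1 and taking the physical root (0 < X < 1) gives X = 0.536.

X = 0.536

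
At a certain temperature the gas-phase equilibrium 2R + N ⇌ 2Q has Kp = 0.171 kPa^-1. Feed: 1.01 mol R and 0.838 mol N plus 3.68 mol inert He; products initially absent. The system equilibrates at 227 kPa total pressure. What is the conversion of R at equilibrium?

Take 1.01 mol R as basis and let X be its fractional conversion, so ξ = 0.505X.
Species balance: n_R = 1.01 − 1.01X; n_N = 0.838 − 0.505X; n_Q = 1.01X; n_I = 3.68 (inert).
Summing: n_T = 5.53 − 0.505X.
y_i = n_i/n_T, p_i = y_i·P. Kp = p_Q^2 / (p_R^2 p_N).
This yields a degree-3 equation in X; solving on (0,1), X = 0.660.

X = 0.660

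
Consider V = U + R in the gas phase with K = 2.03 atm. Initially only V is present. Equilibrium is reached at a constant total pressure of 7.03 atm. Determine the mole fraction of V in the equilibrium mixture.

Basis: 1 mol V initially; let X = conversion of V. Extent ξ = X.
Moles: n_V = 1 − X; n_U = X; n_R = X.
n_T = Σnᵢ = 1 + X.
With p_i = (n_i/n_T)P, K = p_U p_R / (p_V).
Substituting and setting equal to 2.03 atm gives a polynomial in X; the root in (0,1) is X = 0.473.
Then n_V = 0.527, n_T = 1.47, so y_V = 0.357.

y_V = 0.357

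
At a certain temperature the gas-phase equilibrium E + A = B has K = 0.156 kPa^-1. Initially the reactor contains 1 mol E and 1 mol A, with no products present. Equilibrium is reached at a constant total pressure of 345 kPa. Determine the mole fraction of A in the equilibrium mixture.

y_A = 0.119

Basis: 1 mol E initially; let X = conversion of E. Extent ξ = X.
Mole table: n_E = 1 − X; n_A = 1 − X; n_B = X.
Total moles n_T = 2 − X.
With p_i = (n_i/n_T)P, K = p_B / (p_E p_A).
This yields a degree-2 equation in X; solving on (0,1), X = 0.865.
Then n_A = 0.135, n_T = 1.14, so y_A = 0.119.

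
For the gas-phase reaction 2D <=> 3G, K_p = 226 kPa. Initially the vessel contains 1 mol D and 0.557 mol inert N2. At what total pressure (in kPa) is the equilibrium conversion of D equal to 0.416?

Let X = conversion of D (basis 1 mol D); extent of reaction ξ = 0.5X.
Mole table: n_D = 1 − X; n_G = 1.5X; n_I = 0.557 (inert).
Summing: n_T = 1.56 + 0.5X.
K_p = p_G^3 / (p_D^2) with p_i = (n_i/n_T)·P.
At X = 0.416: the mole-fraction product g(X) = Π y_i^ν_i = 0.4036. Since K_p = g(X)·P^{1}, P = (K_p/g)^(1/1) = (226/0.4036)^(1/1) = 560 kPa.

P = 560 kPa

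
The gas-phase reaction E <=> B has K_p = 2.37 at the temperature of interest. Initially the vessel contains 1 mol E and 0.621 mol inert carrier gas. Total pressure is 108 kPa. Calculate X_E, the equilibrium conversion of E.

Let X = conversion of E (basis 1 mol E); extent of reaction ξ = X.
Species balance: n_E = 1 − X; n_B = X; n_I = 0.621 (inert).
n_T stays at 1.62 (no change in mole number).
With p_i = (n_i/n_T)P, K_p = p_B / (p_E).
Substituting and setting equal to 2.37 gives a polynomial in X; the root in (0,1) is X = 0.703.

X = 0.703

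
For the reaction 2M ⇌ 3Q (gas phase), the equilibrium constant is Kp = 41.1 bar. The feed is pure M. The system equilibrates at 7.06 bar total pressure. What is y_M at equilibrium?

Let X = conversion of M (basis 1 mol M); extent of reaction ξ = 0.5X.
At extent ξ: n_M = 1 − X; n_Q = 1.5X.
Total moles n_T = 1 + 0.5X.
Mole fractions y_i = n_i/n_T; Kp = p_Q^3 / (p_M^2) with p_i = y_i·P.
Substituting and setting equal to 41.1 bar gives a polynomial in X; the root in (0,1) is X = 0.652.
Then n_M = 0.348, n_T = 1.33, so y_M = 0.262.

y_M = 0.262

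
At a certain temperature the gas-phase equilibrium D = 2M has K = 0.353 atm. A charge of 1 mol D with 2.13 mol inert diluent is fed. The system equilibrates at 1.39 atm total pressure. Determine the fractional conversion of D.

Let X = conversion of D (basis 1 mol D); extent of reaction ξ = X.
At extent ξ: n_D = 1 − X; n_M = 2X; n_I = 2.13 (inert).
Total moles n_T = 3.13 + X.
With p_i = (n_i/n_T)P, K = p_M^2 / (p_D).
Setting this equal to 0.353 atm and taking the physical root (0 < X < 1) gives X = 0.373.

X = 0.373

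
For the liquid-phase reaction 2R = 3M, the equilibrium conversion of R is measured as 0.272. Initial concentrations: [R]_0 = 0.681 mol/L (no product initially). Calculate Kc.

Let X = conversion of R.
Concentrations: [R] = 0.681 − 0.681X; [M] = 1.02X.
At X = 0.272: [R] = 0.496, [M] = 0.278.
Kc = [M]^3 / ([R]^2) = 0.0873 mol/L.

Kc = 0.0873 mol/L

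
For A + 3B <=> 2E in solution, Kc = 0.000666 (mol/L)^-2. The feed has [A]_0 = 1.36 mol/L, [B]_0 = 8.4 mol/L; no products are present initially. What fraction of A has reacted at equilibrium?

X = 0.205

Let X = conversion of A; extent ξ = 1.36·X mol/L.
Concentrations: [A] = 1.36 − 1.36X; [B] = 8.4 − 4.08X; [E] = 2.72X.
Kc = [E]^2 / ([A] [B]^3).
Setting equal to 0.000666 and solving for X on (0,1) gives X = 0.205.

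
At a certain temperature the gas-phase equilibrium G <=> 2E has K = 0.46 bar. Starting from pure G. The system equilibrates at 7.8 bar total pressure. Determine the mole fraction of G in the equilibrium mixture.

Basis: 1 mol G initially; let X = conversion of G. Extent ξ = X.
Mole table: n_G = 1 − X; n_E = 2X.
Total moles n_T = 1 + X.
Mole fractions y_i = n_i/n_T; K = p_E^2 / (p_G) with p_i = y_i·P.
Setting this equal to 0.46 bar and taking the physical root (0 < X < 1) gives X = 0.121.
Then n_G = 0.879, n_T = 1.12, so y_G = 0.785.

y_G = 0.785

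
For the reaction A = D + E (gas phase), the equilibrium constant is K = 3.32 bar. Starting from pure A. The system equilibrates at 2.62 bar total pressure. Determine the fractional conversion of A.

Basis: 1 mol A initially; let X = conversion of A. Extent ξ = X.
Mole table: n_A = 1 − X; n_D = X; n_E = X.
n_T = Σnᵢ = 1 + X.
y_i = n_i/n_T, p_i = y_i·P. K = p_D p_E / (p_A).
Substituting and setting equal to 3.32 bar gives a polynomial in X; the root in (0,1) is X = 0.748.

X = 0.748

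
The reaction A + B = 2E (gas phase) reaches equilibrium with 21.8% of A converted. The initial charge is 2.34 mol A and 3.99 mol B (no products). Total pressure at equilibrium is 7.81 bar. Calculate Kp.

Kp = 0.163

Take 2.34 mol A as basis and let X be its fractional conversion, so ξ = 2.34X.
At extent ξ: n_A = 2.34 − 2.34X; n_B = 3.99 − 2.34X; n_E = 4.68X.
Total moles n_T = 6.33 (Δν = 0, constant).
At X = 0.218: n_A = 1.83, n_B = 3.48, n_E = 1.02, n_T = 6.33.
p_i = (n_i/n_T)·P. Kp = p_E^2 / (p_A p_B) = 0.163.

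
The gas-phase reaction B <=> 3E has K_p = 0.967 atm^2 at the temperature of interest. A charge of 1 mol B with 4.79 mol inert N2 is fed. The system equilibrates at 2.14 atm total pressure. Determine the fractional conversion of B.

Take 1 mol B as basis and let X be its fractional conversion, so ξ = X.
Moles: n_B = 1 − X; n_E = 3X; n_I = 4.79 (inert).
Summing: n_T = 5.79 + 2X.
Mole fractions y_i = n_i/n_T; K_p = p_E^3 / (p_B) with p_i = y_i·P.
Setting this equal to 0.967 atm^2 and taking the physical root (0 < X < 1) gives X = 0.551.

X = 0.551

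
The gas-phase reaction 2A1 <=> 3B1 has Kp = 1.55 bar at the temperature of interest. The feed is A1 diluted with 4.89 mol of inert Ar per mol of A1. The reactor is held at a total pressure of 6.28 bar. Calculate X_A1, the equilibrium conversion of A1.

Take 1 mol A1 as basis and let X be its fractional conversion, so ξ = 0.5X.
At extent ξ: n_A1 = 1 − X; n_B1 = 1.5X; n_I = 4.89 (inert).
Total moles n_T = 5.89 + 0.5X.
y_i = n_i/n_T, p_i = y_i·P. Kp = p_B1^3 / (p_A1^2).
Substituting and setting equal to 1.55 bar gives a polynomial in X; the root in (0,1) is X = 0.489.

X = 0.489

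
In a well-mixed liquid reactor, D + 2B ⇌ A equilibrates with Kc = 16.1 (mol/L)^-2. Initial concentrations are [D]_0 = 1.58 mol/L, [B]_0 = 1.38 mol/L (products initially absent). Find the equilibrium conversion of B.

Let X = conversion of B; extent ξ = 1.38X/2 mol/L.
Concentrations: [D] = 1.58 − 0.69X; [B] = 1.38 − 1.38X; [A] = 0.69X.
Kc = [A] / ([D] [B]^2).
This equals 16.1 at X = 0.860 (the root in 0 < X < 1).

X = 0.860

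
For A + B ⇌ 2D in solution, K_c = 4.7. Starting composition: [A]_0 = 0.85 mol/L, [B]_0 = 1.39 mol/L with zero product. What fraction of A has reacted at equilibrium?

X = 0.644

Let X = conversion of A; extent ξ = 0.85·X mol/L.
Concentrations: [A] = 0.85 − 0.85X; [B] = 1.39 − 0.85X; [D] = 1.7X.
K_c = [D]^2 / ([A] [B]).
Setting equal to 4.7 and solving for X on (0,1) gives X = 0.644.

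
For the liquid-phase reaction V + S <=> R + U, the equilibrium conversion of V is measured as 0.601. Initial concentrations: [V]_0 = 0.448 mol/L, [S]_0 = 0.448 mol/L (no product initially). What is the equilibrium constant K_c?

K_c = 2.27

Let X = conversion of V.
Concentrations: [V] = 0.448 − 0.448X; [S] = 0.448 − 0.448X; [R] = 0.448X; [U] = 0.448X.
At X = 0.601: [V] = 0.179, [S] = 0.179, [R] = 0.269, [U] = 0.269.
K_c = [R] [U] / ([V] [S]) = 2.27.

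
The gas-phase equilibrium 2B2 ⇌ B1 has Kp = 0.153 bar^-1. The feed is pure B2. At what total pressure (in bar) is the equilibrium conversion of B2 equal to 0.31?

P = 1.8 bar

Take 1 mol B2 as basis and let X be its fractional conversion, so ξ = 0.5X.
Mole table: n_B2 = 1 − X; n_B1 = 0.5X.
Total moles n_T = 1 − 0.5X.
Kp = p_B1 / (p_B2^2) with p_i = (n_i/n_T)·P.
At X = 0.31: the mole-fraction product g(X) = Π y_i^ν_i = 0.2751. Since Kp = g(X)·P^{-1}, P = (g/Kp)^(1/1) = (0.2751/0.153)^(1/1) = 1.8 bar.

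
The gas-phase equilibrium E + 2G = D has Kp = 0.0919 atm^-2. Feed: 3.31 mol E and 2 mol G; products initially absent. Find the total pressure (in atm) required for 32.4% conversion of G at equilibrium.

Basis: 2 mol G initially; let X = conversion of G. Extent ξ = X.
Mole table: n_E = 3.31 − X; n_G = 2 − 2X; n_D = X.
Summing: n_T = 5.31 − 2X.
Kp = p_D / (p_E p_G^2) with p_i = (n_i/n_T)·P.
At X = 0.324: the mole-fraction product g(X) = Π y_i^ν_i = 1.29. Since Kp = g(X)·P^{-2}, P = (g/Kp)^(1/2) = (1.29/0.0919)^(1/2) = 3.75 atm.

P = 3.75 atm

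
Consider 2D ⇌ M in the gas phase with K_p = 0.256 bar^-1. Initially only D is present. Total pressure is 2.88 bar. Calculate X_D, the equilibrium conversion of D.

Basis: 1 mol D initially; let X = conversion of D. Extent ξ = 0.5X.
Mole table: n_D = 1 − X; n_M = 0.5X.
Summing: n_T = 1 − 0.5X.
Mole fractions y_i = n_i/n_T; K_p = p_M / (p_D^2) with p_i = y_i·P.
This yields a degree-2 equation in X; solving on (0,1), X = 0.497.

X = 0.497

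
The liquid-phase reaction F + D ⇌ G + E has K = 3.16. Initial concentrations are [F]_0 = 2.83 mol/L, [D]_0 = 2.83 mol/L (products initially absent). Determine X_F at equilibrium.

Let X = conversion of F; extent ξ = 2.83·X mol/L.
Concentrations: [F] = 2.83 − 2.83X; [D] = 2.83 − 2.83X; [G] = 2.83X; [E] = 2.83X.
K = [G] [E] / ([F] [D]).
Setting equal to 3.16 and solving for X on (0,1) gives X = 0.640.

X = 0.640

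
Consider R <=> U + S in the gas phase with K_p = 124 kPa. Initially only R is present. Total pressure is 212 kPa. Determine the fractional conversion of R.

X = 0.607

Let X = conversion of R (basis 1 mol R); extent of reaction ξ = X.
Moles: n_R = 1 − X; n_U = X; n_S = X.
Summing: n_T = 1 + X.
y_i = n_i/n_T, p_i = y_i·P. K_p = p_U p_S / (p_R).
Setting this equal to 124 kPa and taking the physical root (0 < X < 1) gives X = 0.607.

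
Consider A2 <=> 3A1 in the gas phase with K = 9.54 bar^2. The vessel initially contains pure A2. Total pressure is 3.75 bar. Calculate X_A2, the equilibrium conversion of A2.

Basis: 1 mol A2 initially; let X = conversion of A2. Extent ξ = X.
Mole table: n_A2 = 1 − X; n_A1 = 3X.
n_T = Σnᵢ = 1 + 2X.
y_i = n_i/n_T, p_i = y_i·P. K = p_A1^3 / (p_A2).
Equating to 9.54 bar^2 and solving on 0 < X < 1: X = 0.363.

X = 0.363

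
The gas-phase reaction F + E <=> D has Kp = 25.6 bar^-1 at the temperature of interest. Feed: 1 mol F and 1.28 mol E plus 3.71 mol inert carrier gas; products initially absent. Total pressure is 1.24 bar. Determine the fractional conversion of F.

X = 0.760

Basis: 1 mol F initially; let X = conversion of F. Extent ξ = X.
At extent ξ: n_F = 1 − X; n_E = 1.28 − X; n_D = X; n_I = 3.71 (inert).
Total moles n_T = 5.99 − X.
With p_i = (n_i/n_T)P, Kp = p_D / (p_F p_E).
This yields a degree-2 equation in X; solving on (0,1), X = 0.760.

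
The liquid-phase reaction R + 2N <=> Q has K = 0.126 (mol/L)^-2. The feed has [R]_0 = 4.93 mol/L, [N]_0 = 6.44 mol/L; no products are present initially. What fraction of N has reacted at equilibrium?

Let X = conversion of N; extent ξ = 6.44X/2 mol/L.
Concentrations: [R] = 4.93 − 3.22X; [N] = 6.44 − 6.44X; [Q] = 3.22X.
K = [Q] / ([R] [N]^2).
This equals 0.126 at X = 0.633 (the root in 0 < X < 1).

X = 0.633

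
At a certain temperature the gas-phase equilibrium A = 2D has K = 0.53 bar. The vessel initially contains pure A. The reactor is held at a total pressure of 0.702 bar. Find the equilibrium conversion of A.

X = 0.398

Let X = conversion of A (basis 1 mol A); extent of reaction ξ = X.
Moles: n_A = 1 − X; n_D = 2X.
Total moles n_T = 1 + X.
With p_i = (n_i/n_T)P, K = p_D^2 / (p_A).
Equating to 0.53 bar and solving on 0 < X < 1: X = 0.398.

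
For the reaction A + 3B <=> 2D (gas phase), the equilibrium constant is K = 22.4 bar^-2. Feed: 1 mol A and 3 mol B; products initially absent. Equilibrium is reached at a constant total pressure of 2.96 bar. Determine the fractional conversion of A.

X = 0.772

Let X = conversion of A (basis 1 mol A); extent of reaction ξ = X.
At extent ξ: n_A = 1 − X; n_B = 3 − 3X; n_D = 2X.
Summing: n_T = 4 − 2X.
With p_i = (n_i/n_T)P, K = p_D^2 / (p_A p_B^3).
This yields a degree-4 equation in X; solving on (0,1), X = 0.772.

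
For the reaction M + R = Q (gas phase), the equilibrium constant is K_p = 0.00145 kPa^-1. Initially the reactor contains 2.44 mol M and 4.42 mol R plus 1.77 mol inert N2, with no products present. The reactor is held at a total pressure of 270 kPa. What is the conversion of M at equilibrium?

Let X = conversion of M (basis 2.44 mol M); extent of reaction ξ = 2.44X.
At extent ξ: n_M = 2.44 − 2.44X; n_R = 4.42 − 2.44X; n_Q = 2.44X; n_I = 1.77 (inert).
Total moles n_T = 8.63 − 2.44X.
With p_i = (n_i/n_T)P, K_p = p_Q / (p_M p_R).
Substituting and setting equal to 0.00145 kPa^-1 gives a polynomial in X; the root in (0,1) is X = 0.161.

X = 0.161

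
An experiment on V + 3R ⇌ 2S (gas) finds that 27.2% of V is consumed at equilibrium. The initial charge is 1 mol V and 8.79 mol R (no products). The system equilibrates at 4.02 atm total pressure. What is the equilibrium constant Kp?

Kp = 0.00424 atm^-2

Let X = conversion of V (basis 1 mol V); extent of reaction ξ = X.
At extent ξ: n_V = 1 − X; n_R = 8.79 − 3X; n_S = 2X.
Summing: n_T = 9.79 − 2X.
At X = 0.272: n_V = 0.728, n_R = 7.97, n_S = 0.544, n_T = 9.25.
p_i = (n_i/n_T)·P. Kp = p_S^2 / (p_V p_R^3) = 0.00424 atm^-2.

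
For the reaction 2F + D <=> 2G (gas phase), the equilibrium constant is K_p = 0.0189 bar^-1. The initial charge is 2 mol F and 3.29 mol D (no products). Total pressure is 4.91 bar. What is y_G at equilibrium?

Take 2 mol F as basis and let X be its fractional conversion, so ξ = X.
Species balance: n_F = 2 − 2X; n_D = 3.29 − X; n_G = 2X.
Summing: n_T = 5.29 − X.
y_i = n_i/n_T, p_i = y_i·P. K_p = p_G^2 / (p_F^2 p_D).
Equating to 0.0189 bar^-1 and solving on 0 < X < 1: X = 0.192.
Then n_G = 0.384, n_T = 5.1, so y_G = 0.075.

y_G = 0.075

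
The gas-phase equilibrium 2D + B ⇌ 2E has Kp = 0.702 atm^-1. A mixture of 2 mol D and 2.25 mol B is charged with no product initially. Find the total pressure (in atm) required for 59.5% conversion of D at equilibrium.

Let X = conversion of D (basis 2 mol D); extent of reaction ξ = X.
Mole table: n_D = 2 − 2X; n_B = 2.25 − X; n_E = 2X.
n_T = Σnᵢ = 4.25 − X.
Kp = p_E^2 / (p_D^2 p_B) with p_i = (n_i/n_T)·P.
At X = 0.595: the mole-fraction product g(X) = Π y_i^ν_i = 4.767. Since Kp = g(X)·P^{-1}, P = (g/Kp)^(1/1) = (4.767/0.702)^(1/1) = 6.79 atm.

P = 6.79 atm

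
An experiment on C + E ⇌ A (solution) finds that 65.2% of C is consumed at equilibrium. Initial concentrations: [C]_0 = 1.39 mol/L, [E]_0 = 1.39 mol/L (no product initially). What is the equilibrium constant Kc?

Kc = 3.87 L/mol

Let X = conversion of C.
Concentrations: [C] = 1.39 − 1.39X; [E] = 1.39 − 1.39X; [A] = 1.39X.
At X = 0.652: [C] = 0.484, [E] = 0.484, [A] = 0.906.
Kc = [A] / ([C] [E]) = 3.87 L/mol.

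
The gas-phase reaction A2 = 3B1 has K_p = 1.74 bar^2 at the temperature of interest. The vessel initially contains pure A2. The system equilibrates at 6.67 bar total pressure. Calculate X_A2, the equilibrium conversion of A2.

Take 1 mol A2 as basis and let X be its fractional conversion, so ξ = X.
At extent ξ: n_A2 = 1 − X; n_B1 = 3X.
n_T = Σnᵢ = 1 + 2X.
y_i = n_i/n_T, p_i = y_i·P. K_p = p_B1^3 / (p_A2).
This yields a degree-3 equation in X; solving on (0,1), X = 0.126.

X = 0.126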